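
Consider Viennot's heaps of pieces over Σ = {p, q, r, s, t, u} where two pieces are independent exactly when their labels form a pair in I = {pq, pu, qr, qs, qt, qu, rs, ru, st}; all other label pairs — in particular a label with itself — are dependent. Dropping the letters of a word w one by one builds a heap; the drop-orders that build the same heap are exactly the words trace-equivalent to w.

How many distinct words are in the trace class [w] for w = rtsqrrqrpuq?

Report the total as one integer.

0(r) covers ∅
1(t) covers 0:r
2(s) covers ∅
3(q) covers ∅
4(r) covers 1:t
5(r) covers 4:r
6(q) covers 3:q
7(r) covers 5:r
8(p) covers 2:s, 7:r
9(u) covers 1:t, 2:s
10(q) covers 6:q
floor of heap: 0:r, 2:s, 3:q
completions by unplaced set U, small U first (add the entries for U minus each lowest piece of U):
  |U|=1: {8}:1  {9}:1  {10}:1
  |U|=2: {6,10}:1  {7,8}:1  {8,9}:2  {8,10}:2  {9,10}:2
  |U|=3: {2,8,9}:2  {3,6,10}:1  {5,7,8}:1  {6,8,10}:3  {6,9,10}:3  {7,8,9}:3  {7,8,10}:3  {8,9,10}:6
  |U|=4: {2,7,8,9}:5  {2,8,9,10}:8  {3,6,8,10}:4  {3,6,9,10}:4  {4,5,7,8}:1  {5,7,8,9}:4  {5,7,8,10}:4  {6,7,8,10}:6  {6,8,9,10}:12  {7,8,9,10}:12
  |U|=5: {2,5,7,8,9}:9  {2,6,8,9,10}:20  {2,7,8,9,10}:25  {3,6,7,8,10}:10  {3,6,8,9,10}:20  {4,5,7,8,9}:5  {4,5,7,8,10}:5  {5,6,7,8,10}:10  {5,7,8,9,10}:20  {6,7,8,9,10}:30
  |U|=6: {1,4,5,7,8,9}:5  {2,3,6,8,9,10}:40  {2,4,5,7,8,9}:14  {2,5,7,8,9,10}:54  {2,6,7,8,9,10}:75  {3,5,6,7,8,10}:20  {3,6,7,8,9,10}:60  {4,5,6,7,8,10}:15  {4,5,7,8,9,10}:30  {5,6,7,8,9,10}:60
  |U|=7: {0,1,4,5,7,8,9}:5  {1,2,4,5,7,8,9}:19  {1,4,5,7,8,9,10}:35  {2,3,6,7,8,9,10}:175  {2,4,5,7,8,9,10}:98  {2,5,6,7,8,9,10}:189  {3,4,5,6,7,8,10}:35  {3,5,6,7,8,9,10}:140  {4,5,6,7,8,9,10}:105
  |U|=8: {0,1,2,4,5,7,8,9}:24  {0,1,4,5,7,8,9,10}:40  {1,2,4,5,7,8,9,10}:152  {1,4,5,6,7,8,9,10}:140  {2,3,5,6,7,8,9,10}:504  {2,4,5,6,7,8,9,10}:392  {3,4,5,6,7,8,9,10}:280
  |U|=9: {0,1,2,4,5,7,8,9,10}:216  {0,1,4,5,6,7,8,9,10}:180  {1,2,4,5,6,7,8,9,10}:684  {1,3,4,5,6,7,8,9,10}:420  {2,3,4,5,6,7,8,9,10}:1176
  start at 0(r): 2280
  start at 2(s): 600
  start at 3(q): 1080
sum over floor = 3960

3960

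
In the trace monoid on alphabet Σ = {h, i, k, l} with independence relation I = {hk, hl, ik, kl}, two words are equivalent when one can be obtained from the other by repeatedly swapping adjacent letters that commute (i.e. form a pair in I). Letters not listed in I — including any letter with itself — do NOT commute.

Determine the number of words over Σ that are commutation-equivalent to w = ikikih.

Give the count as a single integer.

15

drop 0:i onto floor
drop 1:k onto floor
drop 2:i onto {0:i}
drop 3:k onto {1:k}
drop 4:i onto {2:i}
drop 5:h onto {4:i}
ground layer = {0:i, 1:k}
drop-orders for the pieces not yet dropped (sum over which currently-grounded one goes next):
  1 to go: {3} 1  {5} 1
  2 to go: {1,3} 1  {3,5} 2  {4,5} 1
  3 to go: {1,3,5} 3  {2,4,5} 1  {3,4,5} 3
  4 to go: {0,2,4,5} 1  {1,3,4,5} 6  {2,3,4,5} 4
  if 0:i drops first: 10 orders
  if 1:k drops first: 5 orders
heap linearizations: 15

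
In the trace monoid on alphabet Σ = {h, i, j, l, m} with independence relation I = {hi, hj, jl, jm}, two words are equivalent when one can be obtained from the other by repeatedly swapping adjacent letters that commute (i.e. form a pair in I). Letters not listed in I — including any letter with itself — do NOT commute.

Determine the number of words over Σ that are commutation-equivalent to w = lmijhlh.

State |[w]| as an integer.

7

#0=l has no predecessor
#1=m depends on [0:l]
#2=i depends on [1:m]
#3=j depends on [2:i]
#4=h depends on [1:m]
#5=l depends on [2:i, 4:h]
#6=h depends on [5:l]
sources: [0:l]
N(rest) = Σ N(rest − s) over sources s of rest; N(one piece) = 1:
  size 1 → [3]=1  [6]=1
  size 2 → [3,6]=2  [5,6]=1
  size 3 → [3,5,6]=3  [4,5,6]=1
  size 4 → [2,3,5,6]=3  [3,4,5,6]=4
  size 5 → [2,3,4,5,6]=7
  first=0(l) contributes 7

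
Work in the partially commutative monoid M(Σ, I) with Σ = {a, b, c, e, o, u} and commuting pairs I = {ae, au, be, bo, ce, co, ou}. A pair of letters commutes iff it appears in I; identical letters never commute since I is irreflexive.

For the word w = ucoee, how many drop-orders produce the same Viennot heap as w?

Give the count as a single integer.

7

0(u) covers ∅
1(c) covers 0:u
2(o) covers ∅
3(e) covers 0:u, 2:o
4(e) covers 3:e
floor of heap: 0:u, 2:o
completions by unplaced set U, small U first (add the entries for U minus each lowest piece of U):
  |U|=1: {1}:1  {4}:1
  |U|=2: {1,4}:2  {3,4}:1
  |U|=3: {1,3,4}:3  {2,3,4}:1
  start at 0(u): 4
  start at 2(o): 3
sum over floor = 7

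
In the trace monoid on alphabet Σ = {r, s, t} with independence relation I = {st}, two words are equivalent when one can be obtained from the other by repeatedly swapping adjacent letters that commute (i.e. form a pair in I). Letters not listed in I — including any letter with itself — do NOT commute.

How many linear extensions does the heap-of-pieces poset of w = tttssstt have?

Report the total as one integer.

drop 0:t onto floor
drop 1:t onto {0:t}
drop 2:t onto {1:t}
drop 3:s onto floor
drop 4:s onto {3:s}
drop 5:s onto {4:s}
drop 6:t onto {2:t}
drop 7:t onto {6:t}
ground layer = {0:t, 3:s}
drop-orders for the pieces not yet dropped (sum over which currently-grounded one goes next):
  1 to go: {5} 1  {7} 1
  2 to go: {4,5} 1  {5,7} 2  {6,7} 1
  3 to go: {2,6,7} 1  {3,4,5} 1  {4,5,7} 3  {5,6,7} 3
  4 to go: {1,2,6,7} 1  {2,5,6,7} 4  {3,4,5,7} 4  {4,5,6,7} 6
  5 to go: {0,1,2,6,7} 1  {1,2,5,6,7} 5  {2,4,5,6,7} 10  {3,4,5,6,7} 10
  6 to go: {0,1,2,5,6,7} 6  {1,2,4,5,6,7} 15  {2,3,4,5,6,7} 20
  if 0:t drops first: 35 orders
  if 3:s drops first: 21 orders
heap linearizations: 56

56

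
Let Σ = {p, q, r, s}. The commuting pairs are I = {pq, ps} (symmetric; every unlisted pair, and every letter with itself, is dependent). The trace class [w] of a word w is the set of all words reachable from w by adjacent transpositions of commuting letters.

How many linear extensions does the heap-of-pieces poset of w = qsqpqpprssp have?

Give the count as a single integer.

#0=q has no predecessor
#1=s depends on [0:q]
#2=q depends on [1:s]
#3=p has no predecessor
#4=q depends on [2:q]
#5=p depends on [3:p]
#6=p depends on [5:p]
#7=r depends on [4:q, 6:p]
#8=s depends on [7:r]
#9=s depends on [8:s]
#10=p depends on [7:r]
sources: [0:q, 3:p]
N(rest) = Σ N(rest − s) over sources s of rest; N(one piece) = 1:
  size 1 → [9]=1  [10]=1
  size 2 → [8,9]=1  [9,10]=2
  size 3 → [8,9,10]=3
  size 4 → [7,8,9,10]=3
  size 5 → [4,7,8,9,10]=3  [6,7,8,9,10]=3
  size 6 → [2,4,7,8,9,10]=3  [4,6,7,8,9,10]=6  [5,6,7,8,9,10]=3
  size 7 → [1,2,4,7,8,9,10]=3  [2,4,6,7,8,9,10]=9  [3,5,6,7,8,9,10]=3  [4,5,6,7,8,9,10]=9
  size 8 → [0,1,2,4,7,8,9,10]=3  [1,2,4,6,7,8,9,10]=12  [2,4,5,6,7,8,9,10]=18  [3,4,5,6,7,8,9,10]=12
  size 9 → [0,1,2,4,6,7,8,9,10]=15  [1,2,4,5,6,7,8,9,10]=30  [2,3,4,5,6,7,8,9,10]=30
  first=0(q) contributes 60
  first=3(p) contributes 45
|[w]| = 105

105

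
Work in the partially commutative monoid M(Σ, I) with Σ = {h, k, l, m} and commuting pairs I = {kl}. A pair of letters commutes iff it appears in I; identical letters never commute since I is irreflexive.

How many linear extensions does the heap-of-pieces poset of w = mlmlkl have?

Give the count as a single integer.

3

0(m) covers ∅
1(l) covers 0:m
2(m) covers 1:l
3(l) covers 2:m
4(k) covers 2:m
5(l) covers 3:l
floor of heap: 0:m
completions by unplaced set U, small U first (add the entries for U minus each lowest piece of U):
  |U|=1: {4}:1  {5}:1
  |U|=2: {3,5}:1  {4,5}:2
  |U|=3: {3,4,5}:3
  |U|=4: {2,3,4,5}:3
  start at 0(m): 3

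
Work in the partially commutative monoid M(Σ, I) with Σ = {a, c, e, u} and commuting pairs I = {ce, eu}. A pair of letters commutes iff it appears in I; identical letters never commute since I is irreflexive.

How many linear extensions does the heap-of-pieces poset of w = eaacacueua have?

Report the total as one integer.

piece 0:e — minimal
piece 1:a rests on {0:e}
piece 2:a rests on {1:a}
piece 3:c rests on {2:a}
piece 4:a rests on {3:c}
piece 5:c rests on {4:a}
piece 6:u rests on {5:c}
piece 7:e rests on {4:a}
piece 8:u rests on {6:u}
piece 9:a rests on {7:e, 8:u}
minimal pieces: {0:e}
ways to finish when only these pieces remain (= sum over removing one remaining piece with nothing left below it):
  1 left: {9}→1
  2 left: {7,9}→1  {8,9}→1
  3 left: {6,8,9}→1  {7,8,9}→2
  4 left: {5,6,8,9}→1  {6,7,8,9}→3
  5 left: {5,6,7,8,9}→4
  6 left: {4,5,6,7,8,9}→4
  7 left: {3,4,5,6,7,8,9}→4
  8 left: {2,3,4,5,6,7,8,9}→4
  placing 0:e first → 4 extensions

4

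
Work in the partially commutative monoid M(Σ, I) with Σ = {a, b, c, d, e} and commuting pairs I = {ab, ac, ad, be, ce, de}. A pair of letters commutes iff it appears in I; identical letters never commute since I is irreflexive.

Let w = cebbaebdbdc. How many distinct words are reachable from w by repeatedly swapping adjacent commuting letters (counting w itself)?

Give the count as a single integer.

165

drop 0:c onto floor
drop 1:e onto floor
drop 2:b onto {0:c}
drop 3:b onto {2:b}
drop 4:a onto {1:e}
drop 5:e onto {4:a}
drop 6:b onto {3:b}
drop 7:d onto {6:b}
drop 8:b onto {7:d}
drop 9:d onto {8:b}
drop 10:c onto {9:d}
ground layer = {0:c, 1:e}
drop-orders for the pieces not yet dropped (sum over which currently-grounded one goes next):
  1 to go: {5} 1  {10} 1
  2 to go: {4,5} 1  {5,10} 2  {9,10} 1
  3 to go: {1,4,5} 1  {4,5,10} 3  {5,9,10} 3  {8,9,10} 1
  4 to go: {1,4,5,10} 4  {4,5,9,10} 6  {5,8,9,10} 4  {7,8,9,10} 1
  5 to go: {1,4,5,9,10} 10  {4,5,8,9,10} 10  {5,7,8,9,10} 5  {6,7,8,9,10} 1
  6 to go: {1,4,5,8,9,10} 20  {3,6,7,8,9,10} 1  {4,5,7,8,9,10} 15  {5,6,7,8,9,10} 6
  7 to go: {1,4,5,7,8,9,10} 35  {2,3,6,7,8,9,10} 1  {3,5,6,7,8,9,10} 7  {4,5,6,7,8,9,10} 21
  8 to go: {0,2,3,6,7,8,9,10} 1  {1,4,5,6,7,8,9,10} 56  {2,3,5,6,7,8,9,10} 8  {3,4,5,6,7,8,9,10} 28
  9 to go: {0,2,3,5,6,7,8,9,10} 9  {1,3,4,5,6,7,8,9,10} 84  {2,3,4,5,6,7,8,9,10} 36
  if 0:c drops first: 120 orders
  if 1:e drops first: 45 orders
heap linearizations: 165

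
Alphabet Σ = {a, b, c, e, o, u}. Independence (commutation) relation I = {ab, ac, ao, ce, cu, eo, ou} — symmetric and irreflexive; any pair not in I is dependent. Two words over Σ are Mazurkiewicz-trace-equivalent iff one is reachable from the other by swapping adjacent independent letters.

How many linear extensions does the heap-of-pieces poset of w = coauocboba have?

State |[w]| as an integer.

80

0(c) covers ∅
1(o) covers 0:c
2(a) covers ∅
3(u) covers 2:a
4(o) covers 1:o
5(c) covers 4:o
6(b) covers 3:u, 5:c
7(o) covers 6:b
8(b) covers 7:o
9(a) covers 3:u
floor of heap: 0:c, 2:a
completions by unplaced set U, small U first (add the entries for U minus each lowest piece of U):
  |U|=1: {8}:1  {9}:1
  |U|=2: {7,8}:1  {8,9}:2
  |U|=3: {6,7,8}:1  {7,8,9}:3
  |U|=4: {5,6,7,8}:1  {6,7,8,9}:4
  |U|=5: {3,6,7,8,9}:4  {4,5,6,7,8}:1  {5,6,7,8,9}:5
  |U|=6: {1,4,5,6,7,8}:1  {2,3,6,7,8,9}:4  {3,5,6,7,8,9}:9  {4,5,6,7,8,9}:6
  |U|=7: {0,1,4,5,6,7,8}:1  {1,4,5,6,7,8,9}:7  {2,3,5,6,7,8,9}:13  {3,4,5,6,7,8,9}:15
  |U|=8: {0,1,4,5,6,7,8,9}:8  {1,3,4,5,6,7,8,9}:22  {2,3,4,5,6,7,8,9}:28
  start at 0(c): 50
  start at 2(a): 30
sum over floor = 80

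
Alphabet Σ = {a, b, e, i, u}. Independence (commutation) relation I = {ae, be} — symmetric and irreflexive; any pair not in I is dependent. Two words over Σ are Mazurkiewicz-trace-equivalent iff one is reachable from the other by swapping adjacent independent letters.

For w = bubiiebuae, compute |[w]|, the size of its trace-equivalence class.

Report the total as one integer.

0(b) covers ∅
1(u) covers 0:b
2(b) covers 1:u
3(i) covers 2:b
4(i) covers 3:i
5(e) covers 4:i
6(b) covers 4:i
7(u) covers 5:e, 6:b
8(a) covers 7:u
9(e) covers 7:u
floor of heap: 0:b
completions by unplaced set U, small U first (add the entries for U minus each lowest piece of U):
  |U|=1: {8}:1  {9}:1
  |U|=2: {8,9}:2
  |U|=3: {7,8,9}:2
  |U|=4: {5,7,8,9}:2  {6,7,8,9}:2
  |U|=5: {5,6,7,8,9}:4
  |U|=6: {4,5,6,7,8,9}:4
  |U|=7: {3,4,5,6,7,8,9}:4
  |U|=8: {2,3,4,5,6,7,8,9}:4
  start at 0(b): 4

4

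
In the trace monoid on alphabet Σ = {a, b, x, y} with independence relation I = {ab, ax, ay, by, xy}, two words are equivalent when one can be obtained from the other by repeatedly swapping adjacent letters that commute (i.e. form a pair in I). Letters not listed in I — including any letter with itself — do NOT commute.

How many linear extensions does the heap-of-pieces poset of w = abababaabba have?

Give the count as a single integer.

drop 0:a onto floor
drop 1:b onto floor
drop 2:a onto {0:a}
drop 3:b onto {1:b}
drop 4:a onto {2:a}
drop 5:b onto {3:b}
drop 6:a onto {4:a}
drop 7:a onto {6:a}
drop 8:b onto {5:b}
drop 9:b onto {8:b}
drop 10:a onto {7:a}
ground layer = {0:a, 1:b}
drop-orders for the pieces not yet dropped (sum over which currently-grounded one goes next):
  1 to go: {9} 1  {10} 1
  2 to go: {7,10} 1  {8,9} 1  {9,10} 2
  3 to go: {5,8,9} 1  {6,7,10} 1  {7,9,10} 3  {8,9,10} 3
  4 to go: {3,5,8,9} 1  {4,6,7,10} 1  {5,8,9,10} 4  {6,7,9,10} 4  {7,8,9,10} 6
  5 to go: {1,3,5,8,9} 1  {2,4,6,7,10} 1  {3,5,8,9,10} 5  {4,6,7,9,10} 5  {5,7,8,9,10} 10  {6,7,8,9,10} 10
  6 to go: {0,2,4,6,7,10} 1  {1,3,5,8,9,10} 6  {2,4,6,7,9,10} 6  {3,5,7,8,9,10} 15  {4,6,7,8,9,10} 15  {5,6,7,8,9,10} 20
  7 to go: {0,2,4,6,7,9,10} 7  {1,3,5,7,8,9,10} 21  {2,4,6,7,8,9,10} 21  {3,5,6,7,8,9,10} 35  {4,5,6,7,8,9,10} 35
  8 to go: {0,2,4,6,7,8,9,10} 28  {1,3,5,6,7,8,9,10} 56  {2,4,5,6,7,8,9,10} 56  {3,4,5,6,7,8,9,10} 70
  9 to go: {0,2,4,5,6,7,8,9,10} 84  {1,3,4,5,6,7,8,9,10} 126  {2,3,4,5,6,7,8,9,10} 126
  if 0:a drops first: 252 orders
  if 1:b drops first: 210 orders
heap linearizations: 462

462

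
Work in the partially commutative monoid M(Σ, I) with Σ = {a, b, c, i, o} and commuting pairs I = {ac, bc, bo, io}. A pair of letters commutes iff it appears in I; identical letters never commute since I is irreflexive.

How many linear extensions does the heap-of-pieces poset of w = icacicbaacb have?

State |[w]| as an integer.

45

#0=i has no predecessor
#1=c depends on [0:i]
#2=a depends on [0:i]
#3=c depends on [1:c]
#4=i depends on [2:a, 3:c]
#5=c depends on [4:i]
#6=b depends on [4:i]
#7=a depends on [6:b]
#8=a depends on [7:a]
#9=c depends on [5:c]
#10=b depends on [8:a]
sources: [0:i]
N(rest) = Σ N(rest − s) over sources s of rest; N(one piece) = 1:
  size 1 → [9]=1  [10]=1
  size 2 → [5,9]=1  [8,10]=1  [9,10]=2
  size 3 → [5,9,10]=3  [7,8,10]=1  [8,9,10]=3
  size 4 → [5,8,9,10]=6  [6,7,8,10]=1  [7,8,9,10]=4
  size 5 → [5,7,8,9,10]=10  [6,7,8,9,10]=5
  size 6 → [5,6,7,8,9,10]=15
  size 7 → [4,5,6,7,8,9,10]=15
  size 8 → [2,4,5,6,7,8,9,10]=15  [3,4,5,6,7,8,9,10]=15
  size 9 → [1,3,4,5,6,7,8,9,10]=15  [2,3,4,5,6,7,8,9,10]=30
  first=0(i) contributes 45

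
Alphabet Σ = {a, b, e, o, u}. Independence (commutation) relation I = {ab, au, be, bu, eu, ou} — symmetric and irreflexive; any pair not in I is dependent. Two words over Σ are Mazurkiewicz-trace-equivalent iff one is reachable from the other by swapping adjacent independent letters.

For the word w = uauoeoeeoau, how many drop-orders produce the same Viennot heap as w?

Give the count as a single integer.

#0=u has no predecessor
#1=a has no predecessor
#2=u depends on [0:u]
#3=o depends on [1:a]
#4=e depends on [3:o]
#5=o depends on [4:e]
#6=e depends on [5:o]
#7=e depends on [6:e]
#8=o depends on [7:e]
#9=a depends on [8:o]
#10=u depends on [2:u]
sources: [0:u, 1:a]
N(rest) = Σ N(rest − s) over sources s of rest; N(one piece) = 1:
  size 1 → [9]=1  [10]=1
  size 2 → [2,10]=1  [8,9]=1  [9,10]=2
  size 3 → [0,2,10]=1  [2,9,10]=3  [7,8,9]=1  [8,9,10]=3
  size 4 → [0,2,9,10]=4  [2,8,9,10]=6  [6,7,8,9]=1  [7,8,9,10]=4
  size 5 → [0,2,8,9,10]=10  [2,7,8,9,10]=10  [5,6,7,8,9]=1  [6,7,8,9,10]=5
  size 6 → [0,2,7,8,9,10]=20  [2,6,7,8,9,10]=15  [4,5,6,7,8,9]=1  [5,6,7,8,9,10]=6
  size 7 → [0,2,6,7,8,9,10]=35  [2,5,6,7,8,9,10]=21  [3,4,5,6,7,8,9]=1  [4,5,6,7,8,9,10]=7
  size 8 → [0,2,5,6,7,8,9,10]=56  [1,3,4,5,6,7,8,9]=1  [2,4,5,6,7,8,9,10]=28  [3,4,5,6,7,8,9,10]=8
  size 9 → [0,2,4,5,6,7,8,9,10]=84  [1,3,4,5,6,7,8,9,10]=9  [2,3,4,5,6,7,8,9,10]=36
  first=0(u) contributes 45
  first=1(a) contributes 120
|[w]| = 165

165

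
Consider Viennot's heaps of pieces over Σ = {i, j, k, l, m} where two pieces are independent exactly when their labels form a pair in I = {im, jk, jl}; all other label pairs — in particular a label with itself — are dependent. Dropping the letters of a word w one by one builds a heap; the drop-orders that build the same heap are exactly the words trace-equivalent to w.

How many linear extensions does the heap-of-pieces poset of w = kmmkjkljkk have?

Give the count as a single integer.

21

0(k) covers ∅
1(m) covers 0:k
2(m) covers 1:m
3(k) covers 2:m
4(j) covers 2:m
5(k) covers 3:k
6(l) covers 5:k
7(j) covers 4:j
8(k) covers 6:l
9(k) covers 8:k
floor of heap: 0:k
completions by unplaced set U, small U first (add the entries for U minus each lowest piece of U):
  |U|=1: {7}:1  {9}:1
  |U|=2: {4,7}:1  {7,9}:2  {8,9}:1
  |U|=3: {4,7,9}:3  {6,8,9}:1  {7,8,9}:3
  |U|=4: {4,7,8,9}:6  {5,6,8,9}:1  {6,7,8,9}:4
  |U|=5: {3,5,6,8,9}:1  {4,6,7,8,9}:10  {5,6,7,8,9}:5
  |U|=6: {3,5,6,7,8,9}:6  {4,5,6,7,8,9}:15
  |U|=7: {3,4,5,6,7,8,9}:21
  |U|=8: {2,3,4,5,6,7,8,9}:21
  start at 0(k): 21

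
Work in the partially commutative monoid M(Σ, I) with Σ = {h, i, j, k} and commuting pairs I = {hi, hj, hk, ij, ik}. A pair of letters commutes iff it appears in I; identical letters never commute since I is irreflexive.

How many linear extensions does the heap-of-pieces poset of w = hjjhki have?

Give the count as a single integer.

#0=h has no predecessor
#1=j has no predecessor
#2=j depends on [1:j]
#3=h depends on [0:h]
#4=k depends on [2:j]
#5=i has no predecessor
sources: [0:h, 1:j, 5:i]
N(rest) = Σ N(rest − s) over sources s of rest; N(one piece) = 1:
  size 1 → [3]=1  [4]=1  [5]=1
  size 2 → [0,3]=1  [2,4]=1  [3,4]=2  [3,5]=2  [4,5]=2
  size 3 → [0,3,4]=3  [0,3,5]=3  [1,2,4]=1  [2,3,4]=3  [2,4,5]=3  [3,4,5]=6
  size 4 → [0,2,3,4]=6  [0,3,4,5]=12  [1,2,3,4]=4  [1,2,4,5]=4  [2,3,4,5]=12
  first=0(h) contributes 20
  first=1(j) contributes 30
  first=5(i) contributes 10
|[w]| = 60

60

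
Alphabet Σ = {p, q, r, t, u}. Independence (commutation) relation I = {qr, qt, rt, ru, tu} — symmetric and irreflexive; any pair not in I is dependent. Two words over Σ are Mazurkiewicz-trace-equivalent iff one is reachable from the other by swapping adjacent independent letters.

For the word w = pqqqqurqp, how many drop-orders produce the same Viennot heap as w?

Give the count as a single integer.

drop 0:p onto floor
drop 1:q onto {0:p}
drop 2:q onto {1:q}
drop 3:q onto {2:q}
drop 4:q onto {3:q}
drop 5:u onto {4:q}
drop 6:r onto {0:p}
drop 7:q onto {5:u}
drop 8:p onto {6:r, 7:q}
ground layer = {0:p}
drop-orders for the pieces not yet dropped (sum over which currently-grounded one goes next):
  1 to go: {8} 1
  2 to go: {6,8} 1  {7,8} 1
  3 to go: {5,7,8} 1  {6,7,8} 2
  4 to go: {4,5,7,8} 1  {5,6,7,8} 3
  5 to go: {3,4,5,7,8} 1  {4,5,6,7,8} 4
  6 to go: {2,3,4,5,7,8} 1  {3,4,5,6,7,8} 5
  7 to go: {1,2,3,4,5,7,8} 1  {2,3,4,5,6,7,8} 6
  if 0:p drops first: 7 orders

7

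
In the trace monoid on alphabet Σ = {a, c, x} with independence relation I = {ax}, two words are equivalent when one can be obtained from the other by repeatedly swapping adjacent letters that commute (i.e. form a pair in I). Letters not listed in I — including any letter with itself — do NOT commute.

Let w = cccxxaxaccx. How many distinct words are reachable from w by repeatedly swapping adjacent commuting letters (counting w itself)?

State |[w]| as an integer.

10

#0=c has no predecessor
#1=c depends on [0:c]
#2=c depends on [1:c]
#3=x depends on [2:c]
#4=x depends on [3:x]
#5=a depends on [2:c]
#6=x depends on [4:x]
#7=a depends on [5:a]
#8=c depends on [6:x, 7:a]
#9=c depends on [8:c]
#10=x depends on [9:c]
sources: [0:c]
N(rest) = Σ N(rest − s) over sources s of rest; N(one piece) = 1:
  size 1 → [10]=1
  size 2 → [9,10]=1
  size 3 → [8,9,10]=1
  size 4 → [6,8,9,10]=1  [7,8,9,10]=1
  size 5 → [4,6,8,9,10]=1  [5,7,8,9,10]=1  [6,7,8,9,10]=2
  size 6 → [3,4,6,8,9,10]=1  [4,6,7,8,9,10]=3  [5,6,7,8,9,10]=3
  size 7 → [3,4,6,7,8,9,10]=4  [4,5,6,7,8,9,10]=6
  size 8 → [3,4,5,6,7,8,9,10]=10
  size 9 → [2,3,4,5,6,7,8,9,10]=10
  first=0(c) contributes 10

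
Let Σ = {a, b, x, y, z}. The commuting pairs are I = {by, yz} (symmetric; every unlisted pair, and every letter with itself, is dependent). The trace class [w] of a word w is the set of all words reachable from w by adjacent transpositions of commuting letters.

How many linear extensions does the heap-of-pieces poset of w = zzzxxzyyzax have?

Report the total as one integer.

6

drop 0:z onto floor
drop 1:z onto {0:z}
drop 2:z onto {1:z}
drop 3:x onto {2:z}
drop 4:x onto {3:x}
drop 5:z onto {4:x}
drop 6:y onto {4:x}
drop 7:y onto {6:y}
drop 8:z onto {5:z}
drop 9:a onto {7:y, 8:z}
drop 10:x onto {9:a}
ground layer = {0:z}
drop-orders for the pieces not yet dropped (sum over which currently-grounded one goes next):
  1 to go: {10} 1
  2 to go: {9,10} 1
  3 to go: {7,9,10} 1  {8,9,10} 1
  4 to go: {5,8,9,10} 1  {6,7,9,10} 1  {7,8,9,10} 2
  5 to go: {5,7,8,9,10} 3  {6,7,8,9,10} 3
  6 to go: {5,6,7,8,9,10} 6
  7 to go: {4,5,6,7,8,9,10} 6
  8 to go: {3,4,5,6,7,8,9,10} 6
  9 to go: {2,3,4,5,6,7,8,9,10} 6
  if 0:z drops first: 6 orders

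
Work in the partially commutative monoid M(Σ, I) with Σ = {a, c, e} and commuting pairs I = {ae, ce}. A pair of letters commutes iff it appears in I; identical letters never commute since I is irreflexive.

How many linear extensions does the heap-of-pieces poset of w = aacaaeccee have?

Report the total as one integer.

#0=a has no predecessor
#1=a depends on [0:a]
#2=c depends on [1:a]
#3=a depends on [2:c]
#4=a depends on [3:a]
#5=e has no predecessor
#6=c depends on [4:a]
#7=c depends on [6:c]
#8=e depends on [5:e]
#9=e depends on [8:e]
sources: [0:a, 5:e]
N(rest) = Σ N(rest − s) over sources s of rest; N(one piece) = 1:
  size 1 → [7]=1  [9]=1
  size 2 → [6,7]=1  [7,9]=2  [8,9]=1
  size 3 → [4,6,7]=1  [5,8,9]=1  [6,7,9]=3  [7,8,9]=3
  size 4 → [3,4,6,7]=1  [4,6,7,9]=4  [5,7,8,9]=4  [6,7,8,9]=6
  size 5 → [2,3,4,6,7]=1  [3,4,6,7,9]=5  [4,6,7,8,9]=10  [5,6,7,8,9]=10
  size 6 → [1,2,3,4,6,7]=1  [2,3,4,6,7,9]=6  [3,4,6,7,8,9]=15  [4,5,6,7,8,9]=20
  size 7 → [0,1,2,3,4,6,7]=1  [1,2,3,4,6,7,9]=7  [2,3,4,6,7,8,9]=21  [3,4,5,6,7,8,9]=35
  size 8 → [0,1,2,3,4,6,7,9]=8  [1,2,3,4,6,7,8,9]=28  [2,3,4,5,6,7,8,9]=56
  first=0(a) contributes 84
  first=5(e) contributes 36
|[w]| = 120

120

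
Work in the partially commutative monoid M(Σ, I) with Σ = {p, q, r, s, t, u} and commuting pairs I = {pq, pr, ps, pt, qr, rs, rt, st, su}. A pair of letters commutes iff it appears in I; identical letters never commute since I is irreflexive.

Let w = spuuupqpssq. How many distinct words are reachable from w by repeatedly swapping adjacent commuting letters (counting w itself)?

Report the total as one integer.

piece 0:s — minimal
piece 1:p — minimal
piece 2:u rests on {1:p}
piece 3:u rests on {2:u}
piece 4:u rests on {3:u}
piece 5:p rests on {4:u}
piece 6:q rests on {0:s, 4:u}
piece 7:p rests on {5:p}
piece 8:s rests on {6:q}
piece 9:s rests on {8:s}
piece 10:q rests on {9:s}
minimal pieces: {0:s, 1:p}
ways to finish when only these pieces remain (= sum over removing one remaining piece with nothing left below it):
  1 left: {7}→1  {10}→1
  2 left: {5,7}→1  {7,10}→2  {9,10}→1
  3 left: {5,7,10}→3  {7,9,10}→3  {8,9,10}→1
  4 left: {5,7,9,10}→6  {6,8,9,10}→1  {7,8,9,10}→4
  5 left: {0,6,8,9,10}→1  {5,7,8,9,10}→10  {6,7,8,9,10}→5
  6 left: {0,6,7,8,9,10}→6  {5,6,7,8,9,10}→15
  7 left: {0,5,6,7,8,9,10}→21  {4,5,6,7,8,9,10}→15
  8 left: {0,4,5,6,7,8,9,10}→36  {3,4,5,6,7,8,9,10}→15
  9 left: {0,3,4,5,6,7,8,9,10}→51  {2,3,4,5,6,7,8,9,10}→15
  placing 0:s first → 15 extensions
  placing 1:p first → 66 extensions
total linear extensions = 81

81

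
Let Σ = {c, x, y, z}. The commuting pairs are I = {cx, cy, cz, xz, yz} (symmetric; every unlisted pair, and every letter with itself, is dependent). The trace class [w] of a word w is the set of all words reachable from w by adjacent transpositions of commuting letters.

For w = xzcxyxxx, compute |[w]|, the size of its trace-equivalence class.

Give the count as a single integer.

#0=x has no predecessor
#1=z has no predecessor
#2=c has no predecessor
#3=x depends on [0:x]
#4=y depends on [3:x]
#5=x depends on [4:y]
#6=x depends on [5:x]
#7=x depends on [6:x]
sources: [0:x, 1:z, 2:c]
N(rest) = Σ N(rest − s) over sources s of rest; N(one piece) = 1:
  size 1 → [1]=1  [2]=1  [7]=1
  size 2 → [1,2]=2  [1,7]=2  [2,7]=2  [6,7]=1
  size 3 → [1,2,7]=6  [1,6,7]=3  [2,6,7]=3  [5,6,7]=1
  size 4 → [1,2,6,7]=12  [1,5,6,7]=4  [2,5,6,7]=4  [4,5,6,7]=1
  size 5 → [1,2,5,6,7]=20  [1,4,5,6,7]=5  [2,4,5,6,7]=5  [3,4,5,6,7]=1
  size 6 → [0,3,4,5,6,7]=1  [1,2,4,5,6,7]=30  [1,3,4,5,6,7]=6  [2,3,4,5,6,7]=6
  first=0(x) contributes 42
  first=1(z) contributes 7
  first=2(c) contributes 7
|[w]| = 56

56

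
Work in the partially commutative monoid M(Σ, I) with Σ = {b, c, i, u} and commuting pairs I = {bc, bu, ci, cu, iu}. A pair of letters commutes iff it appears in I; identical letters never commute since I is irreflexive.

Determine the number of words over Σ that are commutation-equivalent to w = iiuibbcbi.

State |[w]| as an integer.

#0=i has no predecessor
#1=i depends on [0:i]
#2=u has no predecessor
#3=i depends on [1:i]
#4=b depends on [3:i]
#5=b depends on [4:b]
#6=c has no predecessor
#7=b depends on [5:b]
#8=i depends on [7:b]
sources: [0:i, 2:u, 6:c]
N(rest) = Σ N(rest − s) over sources s of rest; N(one piece) = 1:
  size 1 → [2]=1  [6]=1  [8]=1
  size 2 → [2,6]=2  [2,8]=2  [6,8]=2  [7,8]=1
  size 3 → [2,6,8]=6  [2,7,8]=3  [5,7,8]=1  [6,7,8]=3
  size 4 → [2,5,7,8]=4  [2,6,7,8]=12  [4,5,7,8]=1  [5,6,7,8]=4
  size 5 → [2,4,5,7,8]=5  [2,5,6,7,8]=20  [3,4,5,7,8]=1  [4,5,6,7,8]=5
  size 6 → [1,3,4,5,7,8]=1  [2,3,4,5,7,8]=6  [2,4,5,6,7,8]=30  [3,4,5,6,7,8]=6
  size 7 → [0,1,3,4,5,7,8]=1  [1,2,3,4,5,7,8]=7  [1,3,4,5,6,7,8]=7  [2,3,4,5,6,7,8]=42
  first=0(i) contributes 56
  first=2(u) contributes 8
  first=6(c) contributes 8
|[w]| = 72

72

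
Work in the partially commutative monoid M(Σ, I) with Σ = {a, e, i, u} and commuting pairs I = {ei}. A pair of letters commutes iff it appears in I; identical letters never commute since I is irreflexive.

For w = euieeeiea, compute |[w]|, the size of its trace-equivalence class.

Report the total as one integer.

15

drop 0:e onto floor
drop 1:u onto {0:e}
drop 2:i onto {1:u}
drop 3:e onto {1:u}
drop 4:e onto {3:e}
drop 5:e onto {4:e}
drop 6:i onto {2:i}
drop 7:e onto {5:e}
drop 8:a onto {6:i, 7:e}
ground layer = {0:e}
drop-orders for the pieces not yet dropped (sum over which currently-grounded one goes next):
  1 to go: {8} 1
  2 to go: {6,8} 1  {7,8} 1
  3 to go: {2,6,8} 1  {5,7,8} 1  {6,7,8} 2
  4 to go: {2,6,7,8} 3  {4,5,7,8} 1  {5,6,7,8} 3
  5 to go: {2,5,6,7,8} 6  {3,4,5,7,8} 1  {4,5,6,7,8} 4
  6 to go: {2,4,5,6,7,8} 10  {3,4,5,6,7,8} 5
  7 to go: {2,3,4,5,6,7,8} 15
  if 0:e drops first: 15 orders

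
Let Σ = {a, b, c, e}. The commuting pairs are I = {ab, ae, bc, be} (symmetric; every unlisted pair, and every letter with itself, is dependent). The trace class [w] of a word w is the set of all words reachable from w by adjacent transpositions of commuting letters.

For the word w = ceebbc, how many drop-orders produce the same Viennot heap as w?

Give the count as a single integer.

15

piece 0:c — minimal
piece 1:e rests on {0:c}
piece 2:e rests on {1:e}
piece 3:b — minimal
piece 4:b rests on {3:b}
piece 5:c rests on {2:e}
minimal pieces: {0:c, 3:b}
ways to finish when only these pieces remain (= sum over removing one remaining piece with nothing left below it):
  1 left: {4}→1  {5}→1
  2 left: {2,5}→1  {3,4}→1  {4,5}→2
  3 left: {1,2,5}→1  {2,4,5}→3  {3,4,5}→3
  4 left: {0,1,2,5}→1  {1,2,4,5}→4  {2,3,4,5}→6
  placing 0:c first → 10 extensions
  placing 3:b first → 5 extensions
total linear extensions = 15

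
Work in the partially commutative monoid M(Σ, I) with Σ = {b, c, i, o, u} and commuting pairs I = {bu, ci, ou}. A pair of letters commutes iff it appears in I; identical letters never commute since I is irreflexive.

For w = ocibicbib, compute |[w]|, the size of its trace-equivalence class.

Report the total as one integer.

drop 0:o onto floor
drop 1:c onto {0:o}
drop 2:i onto {0:o}
drop 3:b onto {1:c, 2:i}
drop 4:i onto {3:b}
drop 5:c onto {3:b}
drop 6:b onto {4:i, 5:c}
drop 7:i onto {6:b}
drop 8:b onto {7:i}
ground layer = {0:o}
drop-orders for the pieces not yet dropped (sum over which currently-grounded one goes next):
  1 to go: {8} 1
  2 to go: {7,8} 1
  3 to go: {6,7,8} 1
  4 to go: {4,6,7,8} 1  {5,6,7,8} 1
  5 to go: {4,5,6,7,8} 2
  6 to go: {3,4,5,6,7,8} 2
  7 to go: {1,3,4,5,6,7,8} 2  {2,3,4,5,6,7,8} 2
  if 0:o drops first: 4 orders

4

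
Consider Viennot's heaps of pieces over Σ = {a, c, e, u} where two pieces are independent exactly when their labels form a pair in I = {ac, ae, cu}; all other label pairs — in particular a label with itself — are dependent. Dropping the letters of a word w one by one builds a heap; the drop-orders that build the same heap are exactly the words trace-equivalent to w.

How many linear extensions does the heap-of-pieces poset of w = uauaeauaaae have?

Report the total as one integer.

#0=u has no predecessor
#1=a depends on [0:u]
#2=u depends on [1:a]
#3=a depends on [2:u]
#4=e depends on [2:u]
#5=a depends on [3:a]
#6=u depends on [4:e, 5:a]
#7=a depends on [6:u]
#8=a depends on [7:a]
#9=a depends on [8:a]
#10=e depends on [6:u]
sources: [0:u]
N(rest) = Σ N(rest − s) over sources s of rest; N(one piece) = 1:
  size 1 → [9]=1  [10]=1
  size 2 → [8,9]=1  [9,10]=2
  size 3 → [7,8,9]=1  [8,9,10]=3
  size 4 → [7,8,9,10]=4
  size 5 → [6,7,8,9,10]=4
  size 6 → [4,6,7,8,9,10]=4  [5,6,7,8,9,10]=4
  size 7 → [3,5,6,7,8,9,10]=4  [4,5,6,7,8,9,10]=8
  size 8 → [3,4,5,6,7,8,9,10]=12
  size 9 → [2,3,4,5,6,7,8,9,10]=12
  first=0(u) contributes 12

12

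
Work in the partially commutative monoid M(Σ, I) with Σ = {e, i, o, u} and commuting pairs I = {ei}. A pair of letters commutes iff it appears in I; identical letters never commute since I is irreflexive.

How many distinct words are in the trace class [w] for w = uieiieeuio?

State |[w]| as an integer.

20

#0=u has no predecessor
#1=i depends on [0:u]
#2=e depends on [0:u]
#3=i depends on [1:i]
#4=i depends on [3:i]
#5=e depends on [2:e]
#6=e depends on [5:e]
#7=u depends on [4:i, 6:e]
#8=i depends on [7:u]
#9=o depends on [8:i]
sources: [0:u]
N(rest) = Σ N(rest − s) over sources s of rest; N(one piece) = 1:
  size 1 → [9]=1
  size 2 → [8,9]=1
  size 3 → [7,8,9]=1
  size 4 → [4,7,8,9]=1  [6,7,8,9]=1
  size 5 → [3,4,7,8,9]=1  [4,6,7,8,9]=2  [5,6,7,8,9]=1
  size 6 → [1,3,4,7,8,9]=1  [2,5,6,7,8,9]=1  [3,4,6,7,8,9]=3  [4,5,6,7,8,9]=3
  size 7 → [1,3,4,6,7,8,9]=4  [2,4,5,6,7,8,9]=4  [3,4,5,6,7,8,9]=6
  size 8 → [1,3,4,5,6,7,8,9]=10  [2,3,4,5,6,7,8,9]=10
  first=0(u) contributes 20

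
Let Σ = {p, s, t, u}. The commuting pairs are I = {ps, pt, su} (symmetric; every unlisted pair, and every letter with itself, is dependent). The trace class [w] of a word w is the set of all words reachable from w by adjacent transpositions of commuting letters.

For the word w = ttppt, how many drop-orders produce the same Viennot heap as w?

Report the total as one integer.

10

piece 0:t — minimal
piece 1:t rests on {0:t}
piece 2:p — minimal
piece 3:p rests on {2:p}
piece 4:t rests on {1:t}
minimal pieces: {0:t, 2:p}
ways to finish when only these pieces remain (= sum over removing one remaining piece with nothing left below it):
  1 left: {3}→1  {4}→1
  2 left: {1,4}→1  {2,3}→1  {3,4}→2
  3 left: {0,1,4}→1  {1,3,4}→3  {2,3,4}→3
  placing 0:t first → 6 extensions
  placing 2:p first → 4 extensions
total linear extensions = 10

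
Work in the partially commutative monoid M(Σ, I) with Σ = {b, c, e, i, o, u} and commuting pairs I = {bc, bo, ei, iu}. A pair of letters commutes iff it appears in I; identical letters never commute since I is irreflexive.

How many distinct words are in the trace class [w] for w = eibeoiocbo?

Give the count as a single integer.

8

piece 0:e — minimal
piece 1:i — minimal
piece 2:b rests on {0:e, 1:i}
piece 3:e rests on {2:b}
piece 4:o rests on {3:e}
piece 5:i rests on {4:o}
piece 6:o rests on {5:i}
piece 7:c rests on {6:o}
piece 8:b rests on {5:i}
piece 9:o rests on {7:c}
minimal pieces: {0:e, 1:i}
ways to finish when only these pieces remain (= sum over removing one remaining piece with nothing left below it):
  1 left: {8}→1  {9}→1
  2 left: {7,9}→1  {8,9}→2
  3 left: {6,7,9}→1  {7,8,9}→3
  4 left: {6,7,8,9}→4
  5 left: {5,6,7,8,9}→4
  6 left: {4,5,6,7,8,9}→4
  7 left: {3,4,5,6,7,8,9}→4
  8 left: {2,3,4,5,6,7,8,9}→4
  placing 0:e first → 4 extensions
  placing 1:i first → 4 extensions
total linear extensions = 8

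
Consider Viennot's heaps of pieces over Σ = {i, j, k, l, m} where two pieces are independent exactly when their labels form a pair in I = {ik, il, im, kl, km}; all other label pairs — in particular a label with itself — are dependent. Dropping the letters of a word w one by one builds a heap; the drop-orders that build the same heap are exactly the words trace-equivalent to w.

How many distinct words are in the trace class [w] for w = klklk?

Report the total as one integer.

0(k) covers ∅
1(l) covers ∅
2(k) covers 0:k
3(l) covers 1:l
4(k) covers 2:k
floor of heap: 0:k, 1:l
completions by unplaced set U, small U first (add the entries for U minus each lowest piece of U):
  |U|=1: {3}:1  {4}:1
  |U|=2: {1,3}:1  {2,4}:1  {3,4}:2
  |U|=3: {0,2,4}:1  {1,3,4}:3  {2,3,4}:3
  start at 0(k): 6
  start at 1(l): 4
sum over floor = 10

10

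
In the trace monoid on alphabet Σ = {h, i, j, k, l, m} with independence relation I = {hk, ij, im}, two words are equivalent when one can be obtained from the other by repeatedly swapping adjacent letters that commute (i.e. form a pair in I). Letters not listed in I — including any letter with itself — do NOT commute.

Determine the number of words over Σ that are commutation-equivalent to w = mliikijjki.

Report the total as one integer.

drop 0:m onto floor
drop 1:l onto {0:m}
drop 2:i onto {1:l}
drop 3:i onto {2:i}
drop 4:k onto {3:i}
drop 5:i onto {4:k}
drop 6:j onto {4:k}
drop 7:j onto {6:j}
drop 8:k onto {5:i, 7:j}
drop 9:i onto {8:k}
ground layer = {0:m}
drop-orders for the pieces not yet dropped (sum over which currently-grounded one goes next):
  1 to go: {9} 1
  2 to go: {8,9} 1
  3 to go: {5,8,9} 1  {7,8,9} 1
  4 to go: {5,7,8,9} 2  {6,7,8,9} 1
  5 to go: {5,6,7,8,9} 3
  6 to go: {4,5,6,7,8,9} 3
  7 to go: {3,4,5,6,7,8,9} 3
  8 to go: {2,3,4,5,6,7,8,9} 3
  if 0:m drops first: 3 orders

3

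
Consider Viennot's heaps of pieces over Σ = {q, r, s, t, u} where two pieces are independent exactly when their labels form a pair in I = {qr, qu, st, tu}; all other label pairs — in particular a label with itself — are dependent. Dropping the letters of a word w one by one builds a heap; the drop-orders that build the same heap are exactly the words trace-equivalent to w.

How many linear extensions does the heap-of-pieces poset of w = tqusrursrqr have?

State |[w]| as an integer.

#0=t has no predecessor
#1=q depends on [0:t]
#2=u has no predecessor
#3=s depends on [1:q, 2:u]
#4=r depends on [3:s]
#5=u depends on [4:r]
#6=r depends on [5:u]
#7=s depends on [6:r]
#8=r depends on [7:s]
#9=q depends on [7:s]
#10=r depends on [8:r]
sources: [0:t, 2:u]
N(rest) = Σ N(rest − s) over sources s of rest; N(one piece) = 1:
  size 1 → [9]=1  [10]=1
  size 2 → [8,10]=1  [9,10]=2
  size 3 → [8,9,10]=3
  size 4 → [7,8,9,10]=3
  size 5 → [6,7,8,9,10]=3
  size 6 → [5,6,7,8,9,10]=3
  size 7 → [4,5,6,7,8,9,10]=3
  size 8 → [3,4,5,6,7,8,9,10]=3
  size 9 → [1,3,4,5,6,7,8,9,10]=3  [2,3,4,5,6,7,8,9,10]=3
  first=0(t) contributes 6
  first=2(u) contributes 3
|[w]| = 9

9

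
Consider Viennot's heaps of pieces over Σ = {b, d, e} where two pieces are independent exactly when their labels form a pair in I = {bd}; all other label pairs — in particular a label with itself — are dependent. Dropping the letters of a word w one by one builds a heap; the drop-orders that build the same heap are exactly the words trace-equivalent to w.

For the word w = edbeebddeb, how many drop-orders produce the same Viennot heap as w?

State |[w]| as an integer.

6

#0=e has no predecessor
#1=d depends on [0:e]
#2=b depends on [0:e]
#3=e depends on [1:d, 2:b]
#4=e depends on [3:e]
#5=b depends on [4:e]
#6=d depends on [4:e]
#7=d depends on [6:d]
#8=e depends on [5:b, 7:d]
#9=b depends on [8:e]
sources: [0:e]
N(rest) = Σ N(rest − s) over sources s of rest; N(one piece) = 1:
  size 1 → [9]=1
  size 2 → [8,9]=1
  size 3 → [5,8,9]=1  [7,8,9]=1
  size 4 → [5,7,8,9]=2  [6,7,8,9]=1
  size 5 → [5,6,7,8,9]=3
  size 6 → [4,5,6,7,8,9]=3
  size 7 → [3,4,5,6,7,8,9]=3
  size 8 → [1,3,4,5,6,7,8,9]=3  [2,3,4,5,6,7,8,9]=3
  first=0(e) contributes 6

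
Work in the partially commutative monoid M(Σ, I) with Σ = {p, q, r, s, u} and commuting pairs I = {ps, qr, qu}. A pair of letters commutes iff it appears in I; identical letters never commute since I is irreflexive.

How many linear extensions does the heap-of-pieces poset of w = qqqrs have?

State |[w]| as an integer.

4

piece 0:q — minimal
piece 1:q rests on {0:q}
piece 2:q rests on {1:q}
piece 3:r — minimal
piece 4:s rests on {2:q, 3:r}
minimal pieces: {0:q, 3:r}
ways to finish when only these pieces remain (= sum over removing one remaining piece with nothing left below it):
  1 left: {4}→1
  2 left: {2,4}→1  {3,4}→1
  3 left: {1,2,4}→1  {2,3,4}→2
  placing 0:q first → 3 extensions
  placing 3:r first → 1 extensions
total linear extensions = 4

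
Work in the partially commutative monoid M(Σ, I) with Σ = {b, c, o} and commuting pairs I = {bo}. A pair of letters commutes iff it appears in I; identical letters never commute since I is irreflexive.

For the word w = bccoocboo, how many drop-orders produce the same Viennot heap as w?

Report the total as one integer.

#0=b has no predecessor
#1=c depends on [0:b]
#2=c depends on [1:c]
#3=o depends on [2:c]
#4=o depends on [3:o]
#5=c depends on [4:o]
#6=b depends on [5:c]
#7=o depends on [5:c]
#8=o depends on [7:o]
sources: [0:b]
N(rest) = Σ N(rest − s) over sources s of rest; N(one piece) = 1:
  size 1 → [6]=1  [8]=1
  size 2 → [6,8]=2  [7,8]=1
  size 3 → [6,7,8]=3
  size 4 → [5,6,7,8]=3
  size 5 → [4,5,6,7,8]=3
  size 6 → [3,4,5,6,7,8]=3
  size 7 → [2,3,4,5,6,7,8]=3
  first=0(b) contributes 3

3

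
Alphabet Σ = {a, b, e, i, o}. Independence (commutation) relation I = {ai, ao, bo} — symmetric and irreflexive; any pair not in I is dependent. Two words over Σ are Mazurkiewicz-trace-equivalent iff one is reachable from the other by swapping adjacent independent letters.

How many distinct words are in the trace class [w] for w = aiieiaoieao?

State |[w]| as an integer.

24

drop 0:a onto floor
drop 1:i onto floor
drop 2:i onto {1:i}
drop 3:e onto {0:a, 2:i}
drop 4:i onto {3:e}
drop 5:a onto {3:e}
drop 6:o onto {4:i}
drop 7:i onto {6:o}
drop 8:e onto {5:a, 7:i}
drop 9:a onto {8:e}
drop 10:o onto {8:e}
ground layer = {0:a, 1:i}
drop-orders for the pieces not yet dropped (sum over which currently-grounded one goes next):
  1 to go: {9} 1  {10} 1
  2 to go: {9,10} 2
  3 to go: {8,9,10} 2
  4 to go: {5,8,9,10} 2  {7,8,9,10} 2
  5 to go: {5,7,8,9,10} 4  {6,7,8,9,10} 2
  6 to go: {4,6,7,8,9,10} 2  {5,6,7,8,9,10} 6
  7 to go: {4,5,6,7,8,9,10} 8
  8 to go: {3,4,5,6,7,8,9,10} 8
  9 to go: {0,3,4,5,6,7,8,9,10} 8  {2,3,4,5,6,7,8,9,10} 8
  if 0:a drops first: 8 orders
  if 1:i drops first: 16 orders
heap linearizations: 24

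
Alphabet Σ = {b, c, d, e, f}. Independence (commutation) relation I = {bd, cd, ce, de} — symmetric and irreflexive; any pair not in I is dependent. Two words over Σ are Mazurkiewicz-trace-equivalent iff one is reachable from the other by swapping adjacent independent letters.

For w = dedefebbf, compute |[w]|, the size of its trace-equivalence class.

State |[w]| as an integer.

6

drop 0:d onto floor
drop 1:e onto floor
drop 2:d onto {0:d}
drop 3:e onto {1:e}
drop 4:f onto {2:d, 3:e}
drop 5:e onto {4:f}
drop 6:b onto {5:e}
drop 7:b onto {6:b}
drop 8:f onto {7:b}
ground layer = {0:d, 1:e}
drop-orders for the pieces not yet dropped (sum over which currently-grounded one goes next):
  1 to go: {8} 1
  2 to go: {7,8} 1
  3 to go: {6,7,8} 1
  4 to go: {5,6,7,8} 1
  5 to go: {4,5,6,7,8} 1
  6 to go: {2,4,5,6,7,8} 1  {3,4,5,6,7,8} 1
  7 to go: {0,2,4,5,6,7,8} 1  {1,3,4,5,6,7,8} 1  {2,3,4,5,6,7,8} 2
  if 0:d drops first: 3 orders
  if 1:e drops first: 3 orders
heap linearizations: 6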